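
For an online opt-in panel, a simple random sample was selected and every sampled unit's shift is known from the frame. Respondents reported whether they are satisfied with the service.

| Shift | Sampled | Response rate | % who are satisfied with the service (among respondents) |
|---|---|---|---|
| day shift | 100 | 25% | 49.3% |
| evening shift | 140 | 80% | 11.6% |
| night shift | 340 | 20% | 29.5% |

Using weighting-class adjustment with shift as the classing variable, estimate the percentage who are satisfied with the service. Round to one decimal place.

28.6%

With weight = n_sampled/n_responded per class, the weighted class total is n_sampled:
  day shift: 100 × 49.3 = 4930
  evening shift: 140 × 11.6 = 1624
  night shift: 340 × 29.5 = 10,030
Adjusted estimate = 16,584 / 580 = 28.5931 → 28.6%.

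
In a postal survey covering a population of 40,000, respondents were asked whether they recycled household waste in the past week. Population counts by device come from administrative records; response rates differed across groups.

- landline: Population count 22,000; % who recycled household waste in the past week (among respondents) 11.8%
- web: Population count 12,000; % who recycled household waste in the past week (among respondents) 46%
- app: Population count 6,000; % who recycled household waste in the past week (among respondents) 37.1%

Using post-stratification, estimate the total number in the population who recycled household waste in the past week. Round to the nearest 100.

Estimated count per cell = population count × respondent percentage:
  landline: 22,000 × 11.8% = 2596
  web: 12,000 × 46% = 5520
  app: 6,000 × 37.1% = 2226
Estimated total = 10,342 → 10,300.

10,300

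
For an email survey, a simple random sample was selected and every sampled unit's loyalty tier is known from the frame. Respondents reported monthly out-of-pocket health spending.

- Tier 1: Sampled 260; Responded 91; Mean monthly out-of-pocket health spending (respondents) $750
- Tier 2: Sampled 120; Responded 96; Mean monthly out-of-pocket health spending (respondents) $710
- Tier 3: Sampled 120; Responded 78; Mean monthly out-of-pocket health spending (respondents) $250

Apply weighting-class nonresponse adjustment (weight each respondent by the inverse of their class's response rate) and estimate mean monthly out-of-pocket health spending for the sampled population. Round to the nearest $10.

$620

Response rates by class: Tier 1 91/260 = 35%, Tier 2 96/120 = 80%, Tier 3 78/120 = 65%.
With weight = n_sampled/n_responded per class, the weighted class total is n_sampled:
  Tier 1: 260 × 750 = 195,000
  Tier 2: 120 × 710 = 85,200
  Tier 3: 120 × 250 = 30,000
Adjusted estimate = 310,200 / 500 = 620.4 → $620.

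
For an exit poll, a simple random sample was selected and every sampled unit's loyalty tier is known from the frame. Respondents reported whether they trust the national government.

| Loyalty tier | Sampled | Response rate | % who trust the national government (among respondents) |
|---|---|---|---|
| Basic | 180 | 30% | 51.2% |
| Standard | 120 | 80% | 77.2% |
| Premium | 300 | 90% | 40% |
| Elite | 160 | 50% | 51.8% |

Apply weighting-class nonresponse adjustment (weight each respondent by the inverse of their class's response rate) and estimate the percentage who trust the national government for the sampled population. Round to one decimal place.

Inverse-response-rate weighting restores each class to its sampled count, so class totals weight by n_sampled:
  Basic: 180 × 51.2 = 9216
  Standard: 120 × 77.2 = 9264
  Premium: 300 × 40 = 12,000
  Elite: 160 × 51.8 = 8288
Adjusted estimate = 38,768 / 760 = 51.0105 → 51.0%.

51.0%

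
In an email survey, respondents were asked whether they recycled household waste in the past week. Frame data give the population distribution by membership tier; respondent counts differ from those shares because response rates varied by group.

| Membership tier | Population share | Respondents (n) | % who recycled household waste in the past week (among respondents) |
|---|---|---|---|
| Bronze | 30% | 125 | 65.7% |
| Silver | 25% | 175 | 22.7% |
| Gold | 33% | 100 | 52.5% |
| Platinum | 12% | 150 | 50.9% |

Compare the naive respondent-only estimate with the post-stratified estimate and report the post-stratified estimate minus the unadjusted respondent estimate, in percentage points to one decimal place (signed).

Naive respondent-only estimate (weights = respondent counts):
  (125/550)×65.7 + (175/550)×22.7 + (100/550)×52.5 + (150/550)×50.9 = 45.5818%
Post-stratifying to population shares instead:
  0.3×65.7 + 0.25×22.7 + 0.33×52.5 + 0.12×50.9 = 48.818%
Difference = 48.818 − 45.5818 = 3.2362 pp.

+3.2 percentage points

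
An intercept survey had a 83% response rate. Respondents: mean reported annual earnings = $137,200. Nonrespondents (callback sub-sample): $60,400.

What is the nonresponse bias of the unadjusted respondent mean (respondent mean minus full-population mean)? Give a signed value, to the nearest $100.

Nonresponse fraction = 1 − 0.83 = 0.17.
Bias = (nonresponse fraction) × (respondent mean − nonrespondent mean)
     = 0.17 × (137,200 − 60,400) = 0.17 × 76,800 = 13,056.

+$13,100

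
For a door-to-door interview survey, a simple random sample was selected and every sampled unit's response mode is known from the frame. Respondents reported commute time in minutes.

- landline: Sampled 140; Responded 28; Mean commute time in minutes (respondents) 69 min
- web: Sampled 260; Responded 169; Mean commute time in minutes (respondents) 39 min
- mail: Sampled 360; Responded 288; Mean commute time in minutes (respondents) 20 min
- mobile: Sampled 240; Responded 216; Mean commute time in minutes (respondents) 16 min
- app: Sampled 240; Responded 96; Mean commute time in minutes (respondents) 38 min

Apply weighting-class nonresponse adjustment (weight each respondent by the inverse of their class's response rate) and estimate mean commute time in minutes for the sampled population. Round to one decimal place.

Response rates by class: landline 28/140 = 20%, web 169/260 = 65%, mail 288/360 = 80%, mobile 216/240 = 90%, app 96/240 = 40%.
Weighting each respondent by the inverse class response rate inflates each class back to its sampled size, so the class weight is n_sampled:
  landline: 140 × 69 = 9660
  web: 260 × 39 = 10,140
  mail: 360 × 20 = 7200
  mobile: 240 × 16 = 3840
  app: 240 × 38 = 9120
Adjusted estimate = 39,960 / 1,240 = 32.2258 → 32.2.

32.2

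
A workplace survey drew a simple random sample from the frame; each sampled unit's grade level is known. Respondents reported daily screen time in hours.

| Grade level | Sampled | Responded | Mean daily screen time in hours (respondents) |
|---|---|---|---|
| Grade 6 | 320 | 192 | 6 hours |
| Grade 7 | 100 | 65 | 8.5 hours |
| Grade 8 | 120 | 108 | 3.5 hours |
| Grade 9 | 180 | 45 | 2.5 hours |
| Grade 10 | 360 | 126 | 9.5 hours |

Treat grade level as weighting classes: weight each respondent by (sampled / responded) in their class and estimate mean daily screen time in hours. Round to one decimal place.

6.5

Class response rates: Grade 6 192/320 = 60%, Grade 7 65/100 = 65%, Grade 8 108/120 = 90%, Grade 9 45/180 = 25%, Grade 10 126/360 = 35%.
Each respondent's weight = sampled/responded in their class; summing within a class gives n_sampled, so:
  Grade 6: 320 × 6 = 1920
  Grade 7: 100 × 8.5 = 850
  Grade 8: 120 × 3.5 = 420
  Grade 9: 180 × 2.5 = 450
  Grade 10: 360 × 9.5 = 3420
Adjusted estimate = 7060 / 1,080 = 6.53704 → 6.5.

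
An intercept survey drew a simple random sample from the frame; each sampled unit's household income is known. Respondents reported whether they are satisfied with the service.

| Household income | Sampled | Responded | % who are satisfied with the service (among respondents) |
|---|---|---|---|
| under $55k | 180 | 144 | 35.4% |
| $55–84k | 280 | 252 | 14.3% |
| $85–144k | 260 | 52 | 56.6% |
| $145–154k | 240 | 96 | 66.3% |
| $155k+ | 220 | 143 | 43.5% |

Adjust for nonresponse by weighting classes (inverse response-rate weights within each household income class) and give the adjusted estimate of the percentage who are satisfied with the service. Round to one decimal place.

42.9%

Response rates by class: under $55k 144/180 = 80%, $55–84k 252/280 = 90%, $85–144k 52/260 = 20%, $145–154k 96/240 = 40%, $155k+ 143/220 = 65%.
Each respondent's weight = sampled/responded in their class; summing within a class gives n_sampled, so:
  under $55k: 180 × 35.4 = 6372
  $55–84k: 280 × 14.3 = 4004
  $85–144k: 260 × 56.6 = 14,716
  $145–154k: 240 × 66.3 = 15,912
  $155k+: 220 × 43.5 = 9570
Adjusted estimate = 50,574 / 1,180 = 42.8593 → 42.9%.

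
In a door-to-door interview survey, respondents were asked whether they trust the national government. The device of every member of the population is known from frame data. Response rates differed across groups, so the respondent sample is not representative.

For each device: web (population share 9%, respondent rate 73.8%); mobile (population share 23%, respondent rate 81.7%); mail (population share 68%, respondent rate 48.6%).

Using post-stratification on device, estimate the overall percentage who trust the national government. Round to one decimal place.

58.5%

Weight each group's respondent value by its population share:
  web: 0.09 × 73.8 = 6.642
  mobile: 0.23 × 81.7 = 18.791
  mail: 0.68 × 48.6 = 33.048
Post-stratified estimate = 58.481 → 58.5%.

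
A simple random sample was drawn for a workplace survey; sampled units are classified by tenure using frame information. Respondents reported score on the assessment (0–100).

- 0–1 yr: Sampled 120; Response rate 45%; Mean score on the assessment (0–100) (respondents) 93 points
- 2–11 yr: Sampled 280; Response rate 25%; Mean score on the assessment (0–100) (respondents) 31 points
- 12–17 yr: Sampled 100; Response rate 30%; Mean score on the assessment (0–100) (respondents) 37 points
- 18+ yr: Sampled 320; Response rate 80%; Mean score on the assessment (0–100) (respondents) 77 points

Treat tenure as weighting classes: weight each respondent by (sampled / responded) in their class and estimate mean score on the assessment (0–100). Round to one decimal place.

Each respondent's weight = sampled/responded in their class; summing within a class gives n_sampled, so:
  0–1 yr: 120 × 93 = 11,160
  2–11 yr: 280 × 31 = 8680
  12–17 yr: 100 × 37 = 3700
  18+ yr: 320 × 77 = 24,640
Adjusted estimate = 48,180 / 820 = 58.7561 → 58.8.

58.8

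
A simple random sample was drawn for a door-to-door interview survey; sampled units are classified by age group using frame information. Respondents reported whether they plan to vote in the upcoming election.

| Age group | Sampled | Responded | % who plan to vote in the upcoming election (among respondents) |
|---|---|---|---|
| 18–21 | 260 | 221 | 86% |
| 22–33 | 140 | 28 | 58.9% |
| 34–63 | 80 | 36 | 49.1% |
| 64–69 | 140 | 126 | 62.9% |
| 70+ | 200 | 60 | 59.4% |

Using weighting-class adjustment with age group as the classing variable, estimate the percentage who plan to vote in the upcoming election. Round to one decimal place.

67.3%

Class response rates: 18–21 221/260 = 85%, 22–33 28/140 = 20%, 34–63 36/80 = 45%, 64–69 126/140 = 90%, 70+ 60/200 = 30%.
With weight = n_sampled/n_responded per class, the weighted class total is n_sampled:
  18–21: 260 × 86 = 22,360
  22–33: 140 × 58.9 = 8246
  34–63: 80 × 49.1 = 3928
  64–69: 140 × 62.9 = 8806
  70+: 200 × 59.4 = 11,880
Adjusted estimate = 55,220 / 820 = 67.3415 → 67.3%.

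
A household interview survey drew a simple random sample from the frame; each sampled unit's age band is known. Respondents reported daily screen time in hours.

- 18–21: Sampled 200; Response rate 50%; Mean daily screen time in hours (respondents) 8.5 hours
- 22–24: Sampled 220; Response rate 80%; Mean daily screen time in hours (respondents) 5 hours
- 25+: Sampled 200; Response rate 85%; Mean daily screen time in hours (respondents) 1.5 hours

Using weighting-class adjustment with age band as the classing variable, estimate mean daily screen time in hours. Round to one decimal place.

5.0

Weighting each respondent by the inverse class response rate inflates each class back to its sampled size, so the class weight is n_sampled:
  18–21: 200 × 8.5 = 1700
  22–24: 220 × 5 = 1100
  25+: 200 × 1.5 = 300
Adjusted estimate = 3100 / 620 = 5 → 5.0.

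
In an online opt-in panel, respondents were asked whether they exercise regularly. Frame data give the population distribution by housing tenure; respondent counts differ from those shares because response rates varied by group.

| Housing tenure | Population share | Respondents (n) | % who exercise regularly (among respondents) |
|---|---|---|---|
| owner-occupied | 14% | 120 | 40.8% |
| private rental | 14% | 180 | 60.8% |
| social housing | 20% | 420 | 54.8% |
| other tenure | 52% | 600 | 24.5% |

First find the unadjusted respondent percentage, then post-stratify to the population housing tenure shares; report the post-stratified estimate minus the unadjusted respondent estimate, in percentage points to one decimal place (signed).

Unadjusted (pooled respondent) estimate weights by respondent counts:
  (120/1320)×40.8 + (180/1320)×60.8 + (420/1320)×54.8 + (600/1320)×24.5 = 40.5727%
Post-stratified estimate weights by population shares:
  0.14×40.8 + 0.14×60.8 + 0.2×54.8 + 0.52×24.5 = 37.924%
Difference = 37.924 − 40.5727 = -2.6487 pp.

-2.6 percentage points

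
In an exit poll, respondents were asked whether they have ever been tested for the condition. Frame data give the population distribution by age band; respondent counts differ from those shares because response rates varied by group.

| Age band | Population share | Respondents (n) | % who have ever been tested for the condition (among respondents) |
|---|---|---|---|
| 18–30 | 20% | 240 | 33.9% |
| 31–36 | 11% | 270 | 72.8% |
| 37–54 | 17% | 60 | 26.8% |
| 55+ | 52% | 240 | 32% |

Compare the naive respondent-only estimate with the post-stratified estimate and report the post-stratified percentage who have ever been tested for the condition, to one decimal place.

36.0%

Without adjustment, the pooled respondent share is:
  (240/810)×33.9 + (270/810)×72.8 + (60/810)×26.8 + (240/810)×32 = 45.7778%
Reweighting by population age band shares:
  0.2×33.9 + 0.11×72.8 + 0.17×26.8 + 0.52×32 = 35.984%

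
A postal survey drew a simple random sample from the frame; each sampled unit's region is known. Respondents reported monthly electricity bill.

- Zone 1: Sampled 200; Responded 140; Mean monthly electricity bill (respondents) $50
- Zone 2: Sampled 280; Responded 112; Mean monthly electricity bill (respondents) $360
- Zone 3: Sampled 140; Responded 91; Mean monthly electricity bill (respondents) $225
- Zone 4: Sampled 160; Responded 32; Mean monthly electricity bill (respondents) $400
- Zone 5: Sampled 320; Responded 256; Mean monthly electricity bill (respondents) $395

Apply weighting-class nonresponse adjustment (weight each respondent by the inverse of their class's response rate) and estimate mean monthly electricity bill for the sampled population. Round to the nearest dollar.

Class response rates: Zone 1 140/200 = 70%, Zone 2 112/280 = 40%, Zone 3 91/140 = 65%, Zone 4 32/160 = 20%, Zone 5 256/320 = 80%.
With weight = n_sampled/n_responded per class, the weighted class total is n_sampled:
  Zone 1: 200 × 50 = 10,000
  Zone 2: 280 × 360 = 100,800
  Zone 3: 140 × 225 = 31,500
  Zone 4: 160 × 400 = 64,000
  Zone 5: 320 × 395 = 126,400
Adjusted estimate = 332,700 / 1,100 = 302.455 → $302.

$302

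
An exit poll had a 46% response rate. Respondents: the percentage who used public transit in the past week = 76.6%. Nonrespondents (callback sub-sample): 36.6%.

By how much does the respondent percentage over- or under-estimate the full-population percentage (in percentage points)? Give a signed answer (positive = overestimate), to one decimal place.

Nonresponse fraction = 1 − 0.46 = 0.54.
Bias = (nonresponse fraction) × (respondent percentage − nonrespondent percentage)
     = 0.54 × (76.6 − 36.6) = 0.54 × 40 = 21.6.

+21.6 percentage points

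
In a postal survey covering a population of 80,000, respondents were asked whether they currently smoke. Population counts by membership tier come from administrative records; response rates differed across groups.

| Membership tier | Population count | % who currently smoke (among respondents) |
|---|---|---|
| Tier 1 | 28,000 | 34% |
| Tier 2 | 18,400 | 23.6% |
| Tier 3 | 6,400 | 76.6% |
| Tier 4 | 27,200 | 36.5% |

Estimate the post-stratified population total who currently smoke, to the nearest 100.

28,700

Apply each group's respondent rate to its population count:
  Tier 1: 28,000 × 34% = 9520
  Tier 2: 18,400 × 23.6% = 4342.4
  Tier 3: 6,400 × 76.6% = 4902.4
  Tier 4: 27,200 × 36.5% = 9928
Estimated total = 28692.8 → 28,700.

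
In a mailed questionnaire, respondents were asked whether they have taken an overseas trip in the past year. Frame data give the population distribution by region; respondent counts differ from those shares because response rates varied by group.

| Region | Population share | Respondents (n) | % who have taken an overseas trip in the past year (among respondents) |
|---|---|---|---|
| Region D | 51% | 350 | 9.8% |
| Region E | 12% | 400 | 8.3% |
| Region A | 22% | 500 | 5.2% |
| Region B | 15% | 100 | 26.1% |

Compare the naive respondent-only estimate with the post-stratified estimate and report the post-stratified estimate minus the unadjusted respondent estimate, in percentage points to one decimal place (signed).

+2.2 percentage points

Naive respondent-only estimate (weights = respondent counts):
  (350/1350)×9.8 + (400/1350)×8.3 + (500/1350)×5.2 + (100/1350)×26.1 = 8.8593%
Post-stratifying to population shares instead:
  0.51×9.8 + 0.12×8.3 + 0.22×5.2 + 0.15×26.1 = 11.053%
Difference = 11.053 − 8.8593 = 2.1937 pp.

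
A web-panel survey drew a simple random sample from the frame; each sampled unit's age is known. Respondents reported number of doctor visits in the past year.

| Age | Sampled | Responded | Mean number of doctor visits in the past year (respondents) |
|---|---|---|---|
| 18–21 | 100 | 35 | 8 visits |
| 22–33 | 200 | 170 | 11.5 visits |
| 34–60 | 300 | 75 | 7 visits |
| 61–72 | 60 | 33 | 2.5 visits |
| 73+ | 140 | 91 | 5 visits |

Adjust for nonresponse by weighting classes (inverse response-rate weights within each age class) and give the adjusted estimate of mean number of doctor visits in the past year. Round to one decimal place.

7.6

Class response rates: 18–21 35/100 = 35%, 22–33 170/200 = 85%, 34–60 75/300 = 25%, 61–72 33/60 = 55%, 73+ 91/140 = 65%.
Each respondent's weight = sampled/responded in their class; summing within a class gives n_sampled, so:
  18–21: 100 × 8 = 800
  22–33: 200 × 11.5 = 2300
  34–60: 300 × 7 = 2100
  61–72: 60 × 2.5 = 150
  73+: 140 × 5 = 700
Adjusted estimate = 6050 / 800 = 7.5625 → 7.6.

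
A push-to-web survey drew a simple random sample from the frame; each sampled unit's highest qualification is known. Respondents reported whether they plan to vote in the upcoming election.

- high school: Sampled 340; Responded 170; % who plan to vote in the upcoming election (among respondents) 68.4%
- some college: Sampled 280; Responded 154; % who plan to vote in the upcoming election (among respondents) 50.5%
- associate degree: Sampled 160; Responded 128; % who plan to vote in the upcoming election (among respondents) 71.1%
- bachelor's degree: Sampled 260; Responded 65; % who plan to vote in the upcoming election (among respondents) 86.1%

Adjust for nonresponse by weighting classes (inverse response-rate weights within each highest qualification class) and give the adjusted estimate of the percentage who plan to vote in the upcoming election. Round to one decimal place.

68.4%

Response rates by class: high school 170/340 = 50%, some college 154/280 = 55%, associate degree 128/160 = 80%, bachelor's degree 65/260 = 25%.
Each respondent's weight = sampled/responded in their class; summing within a class gives n_sampled, so:
  high school: 340 × 68.4 = 23256
  some college: 280 × 50.5 = 14,140
  associate degree: 160 × 71.1 = 11,376
  bachelor's degree: 260 × 86.1 = 22,386
Adjusted estimate = 71,158 / 1,040 = 68.4212 → 68.4%.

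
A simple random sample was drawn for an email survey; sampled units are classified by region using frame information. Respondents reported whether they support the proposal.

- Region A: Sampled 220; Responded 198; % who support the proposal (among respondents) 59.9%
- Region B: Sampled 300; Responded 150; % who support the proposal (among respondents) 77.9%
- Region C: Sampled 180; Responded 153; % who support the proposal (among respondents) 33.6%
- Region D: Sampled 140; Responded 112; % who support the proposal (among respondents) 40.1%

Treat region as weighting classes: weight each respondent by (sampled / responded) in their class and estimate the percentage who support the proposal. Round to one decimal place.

Response rates by class: Region A 198/220 = 90%, Region B 150/300 = 50%, Region C 153/180 = 85%, Region D 112/140 = 80%.
With weight = n_sampled/n_responded per class, the weighted class total is n_sampled:
  Region A: 220 × 59.9 = 13,178
  Region B: 300 × 77.9 = 23,370
  Region C: 180 × 33.6 = 6048
  Region D: 140 × 40.1 = 5614
Adjusted estimate = 48,210 / 840 = 57.3929 → 57.4%.

57.4%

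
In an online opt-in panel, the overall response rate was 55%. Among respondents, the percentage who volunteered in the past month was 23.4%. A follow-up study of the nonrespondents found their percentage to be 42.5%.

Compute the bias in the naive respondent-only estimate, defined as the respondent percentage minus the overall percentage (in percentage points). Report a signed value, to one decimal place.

-8.6 percentage points

Nonresponse fraction = 1 − 0.55 = 0.45.
Bias = (nonresponse fraction) × (respondent percentage − nonrespondent percentage)
     = 0.45 × (23.4 − 42.5) = 0.45 × -19.1 = -8.595.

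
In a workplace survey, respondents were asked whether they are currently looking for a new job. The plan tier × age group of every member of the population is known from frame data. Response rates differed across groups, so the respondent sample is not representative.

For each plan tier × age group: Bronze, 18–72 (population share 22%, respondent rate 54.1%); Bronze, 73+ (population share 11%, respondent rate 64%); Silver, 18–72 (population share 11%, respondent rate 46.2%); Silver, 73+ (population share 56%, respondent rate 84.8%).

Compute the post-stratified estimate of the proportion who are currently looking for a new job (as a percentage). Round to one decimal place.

Each cell contributes population-share × respondent value:
  Bronze, 18–72: 0.22 × 54.1 = 11.902
  Bronze, 73+: 0.11 × 64 = 7.04
  Silver, 18–72: 0.11 × 46.2 = 5.082
  Silver, 73+: 0.56 × 84.8 = 47.488
Post-stratified estimate = 71.512 → 71.5%.

71.5%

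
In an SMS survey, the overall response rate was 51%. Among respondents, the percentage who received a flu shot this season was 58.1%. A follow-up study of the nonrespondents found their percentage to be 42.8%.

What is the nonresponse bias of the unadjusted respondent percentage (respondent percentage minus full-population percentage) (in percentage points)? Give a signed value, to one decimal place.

Nonresponse fraction = 1 − 0.51 = 0.49.
Bias = (nonresponse fraction) × (respondent percentage − nonrespondent percentage)
     = 0.49 × (58.1 − 42.8) = 0.49 × 15.3 = 7.497.

+7.5 percentage points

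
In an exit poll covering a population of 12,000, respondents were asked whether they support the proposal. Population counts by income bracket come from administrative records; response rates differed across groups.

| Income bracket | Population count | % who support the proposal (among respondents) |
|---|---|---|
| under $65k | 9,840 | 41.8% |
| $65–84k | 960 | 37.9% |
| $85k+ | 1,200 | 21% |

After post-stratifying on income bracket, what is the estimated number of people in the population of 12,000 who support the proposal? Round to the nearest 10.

4,730

Apply each group's respondent rate to its population count:
  under $65k: 9,840 × 41.8% = 4113.12
  $65–84k: 960 × 37.9% = 363.84
  $85k+: 1,200 × 21% = 252
Estimated total = 4728.96 → 4,730.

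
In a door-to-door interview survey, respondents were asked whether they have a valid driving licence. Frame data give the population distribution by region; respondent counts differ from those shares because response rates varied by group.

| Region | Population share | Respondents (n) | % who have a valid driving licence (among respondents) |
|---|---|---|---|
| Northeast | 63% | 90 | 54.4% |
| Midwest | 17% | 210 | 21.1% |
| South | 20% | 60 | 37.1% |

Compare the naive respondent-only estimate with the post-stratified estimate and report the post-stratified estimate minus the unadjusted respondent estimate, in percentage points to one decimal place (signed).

Unadjusted (pooled respondent) estimate weights by respondent counts:
  (90/360)×54.4 + (210/360)×21.1 + (60/360)×37.1 = 32.0917%
Reweighting by population region shares:
  0.63×54.4 + 0.17×21.1 + 0.2×37.1 = 45.279%
Difference = 45.279 − 32.0917 = 13.1873 pp.

+13.2 percentage points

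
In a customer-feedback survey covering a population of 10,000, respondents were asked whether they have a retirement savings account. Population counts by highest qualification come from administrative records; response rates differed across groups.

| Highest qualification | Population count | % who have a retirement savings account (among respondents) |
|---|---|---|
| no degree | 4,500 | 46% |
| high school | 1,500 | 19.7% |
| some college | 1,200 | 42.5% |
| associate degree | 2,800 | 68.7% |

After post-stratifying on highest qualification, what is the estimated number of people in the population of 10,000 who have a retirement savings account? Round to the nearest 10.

4,800

Estimated count per cell = population count × respondent percentage:
  no degree: 4,500 × 46% = 2070
  high school: 1,500 × 19.7% = 295.5
  some college: 1,200 × 42.5% = 510
  associate degree: 2,800 × 68.7% = 1923.6
Estimated total = 4799.1 → 4,800.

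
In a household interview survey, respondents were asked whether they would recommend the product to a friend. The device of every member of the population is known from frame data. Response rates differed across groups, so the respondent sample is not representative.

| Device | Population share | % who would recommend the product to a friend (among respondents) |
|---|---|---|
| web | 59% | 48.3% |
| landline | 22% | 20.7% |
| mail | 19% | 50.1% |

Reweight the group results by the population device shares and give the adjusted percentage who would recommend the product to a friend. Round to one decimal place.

42.6%

Post-stratification weights by population share, not respondent share:
  web: 0.59 × 48.3 = 28.497
  landline: 0.22 × 20.7 = 4.554
  mail: 0.19 × 50.1 = 9.519
Post-stratified estimate = 42.57 → 42.6%.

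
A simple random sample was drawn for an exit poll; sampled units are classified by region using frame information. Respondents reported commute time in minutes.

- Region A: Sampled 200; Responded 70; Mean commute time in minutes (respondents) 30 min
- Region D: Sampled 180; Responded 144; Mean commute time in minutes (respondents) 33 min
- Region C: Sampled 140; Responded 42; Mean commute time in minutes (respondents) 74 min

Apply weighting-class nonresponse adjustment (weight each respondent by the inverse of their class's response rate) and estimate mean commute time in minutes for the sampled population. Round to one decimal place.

42.9

Class response rates: Region A 70/200 = 35%, Region D 144/180 = 80%, Region C 42/140 = 30%.
Inverse-response-rate weighting restores each class to its sampled count, so class totals weight by n_sampled:
  Region A: 200 × 30 = 6000
  Region D: 180 × 33 = 5940
  Region C: 140 × 74 = 10,360
Adjusted estimate = 22,300 / 520 = 42.8846 → 42.9.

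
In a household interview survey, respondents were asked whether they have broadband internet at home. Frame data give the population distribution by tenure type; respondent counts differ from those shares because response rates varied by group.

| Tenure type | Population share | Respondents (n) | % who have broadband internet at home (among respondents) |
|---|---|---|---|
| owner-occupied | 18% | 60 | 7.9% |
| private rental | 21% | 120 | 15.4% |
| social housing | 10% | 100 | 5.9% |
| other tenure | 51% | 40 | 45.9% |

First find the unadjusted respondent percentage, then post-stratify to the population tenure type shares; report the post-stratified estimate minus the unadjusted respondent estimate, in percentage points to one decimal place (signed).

Unadjusted (pooled respondent) estimate weights by respondent counts:
  (60/320)×7.9 + (120/320)×15.4 + (100/320)×5.9 + (40/320)×45.9 = 14.8375%
Post-stratified estimate weights by population shares:
  0.18×7.9 + 0.21×15.4 + 0.1×5.9 + 0.51×45.9 = 28.655%
Difference = 28.655 − 14.8375 = 13.8175 pp.

+13.8 percentage points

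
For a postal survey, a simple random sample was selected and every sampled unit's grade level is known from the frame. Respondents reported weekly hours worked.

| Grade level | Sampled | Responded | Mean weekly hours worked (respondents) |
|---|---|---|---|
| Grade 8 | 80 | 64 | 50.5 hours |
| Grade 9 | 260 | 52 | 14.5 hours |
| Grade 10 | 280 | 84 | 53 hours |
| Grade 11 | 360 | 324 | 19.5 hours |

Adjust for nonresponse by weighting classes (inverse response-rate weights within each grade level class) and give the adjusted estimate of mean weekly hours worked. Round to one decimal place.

Class response rates: Grade 8 64/80 = 80%, Grade 9 52/260 = 20%, Grade 10 84/280 = 30%, Grade 11 324/360 = 90%.
Inverse-response-rate weighting restores each class to its sampled count, so class totals weight by n_sampled:
  Grade 8: 80 × 50.5 = 4040
  Grade 9: 260 × 14.5 = 3770
  Grade 10: 280 × 53 = 14,840
  Grade 11: 360 × 19.5 = 7020
Adjusted estimate = 29,670 / 980 = 30.2755 → 30.3.

30.3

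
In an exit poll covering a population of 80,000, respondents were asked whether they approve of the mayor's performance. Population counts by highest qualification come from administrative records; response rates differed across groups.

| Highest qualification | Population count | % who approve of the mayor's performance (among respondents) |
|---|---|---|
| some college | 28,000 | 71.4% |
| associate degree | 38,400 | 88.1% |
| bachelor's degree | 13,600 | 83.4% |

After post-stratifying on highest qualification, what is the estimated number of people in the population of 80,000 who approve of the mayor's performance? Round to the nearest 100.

Apply each group's respondent rate to its population count:
  some college: 28,000 × 71.4% = 19,992
  associate degree: 38,400 × 88.1% = 33830.4
  bachelor's degree: 13,600 × 83.4% = 11342.4
Estimated total = 65164.8 → 65,200.

65,200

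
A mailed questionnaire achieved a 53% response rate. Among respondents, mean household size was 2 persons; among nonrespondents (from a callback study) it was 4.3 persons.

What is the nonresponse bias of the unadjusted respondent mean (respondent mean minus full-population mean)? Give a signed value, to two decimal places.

-1.08

Nonresponse fraction = 1 − 0.53 = 0.47.
Bias = (nonresponse fraction) × (respondent mean − nonrespondent mean)
     = 0.47 × (2 − 4.3) = 0.47 × -2.3 = -1.081.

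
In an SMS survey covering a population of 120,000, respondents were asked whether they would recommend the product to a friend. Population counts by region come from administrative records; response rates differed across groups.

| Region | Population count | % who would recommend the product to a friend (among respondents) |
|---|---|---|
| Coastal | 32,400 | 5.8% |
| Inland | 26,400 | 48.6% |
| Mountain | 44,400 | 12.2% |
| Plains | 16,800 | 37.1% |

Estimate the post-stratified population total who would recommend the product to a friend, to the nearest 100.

Estimated count per cell = population count × respondent percentage:
  Coastal: 32,400 × 5.8% = 1879.2
  Inland: 26,400 × 48.6% = 12830.4
  Mountain: 44,400 × 12.2% = 5416.8
  Plains: 16,800 × 37.1% = 6232.8
Estimated total = 26359.2 → 26,400.

26,400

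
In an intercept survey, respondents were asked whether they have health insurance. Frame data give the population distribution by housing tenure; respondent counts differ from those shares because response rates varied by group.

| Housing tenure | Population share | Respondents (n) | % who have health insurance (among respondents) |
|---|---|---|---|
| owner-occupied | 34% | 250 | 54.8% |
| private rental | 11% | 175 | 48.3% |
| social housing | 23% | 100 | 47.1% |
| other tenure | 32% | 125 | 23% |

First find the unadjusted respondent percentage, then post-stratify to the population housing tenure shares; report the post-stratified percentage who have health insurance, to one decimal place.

42.1%

Unadjusted (pooled respondent) estimate weights by respondent counts:
  (250/650)×54.8 + (175/650)×48.3 + (100/650)×47.1 + (125/650)×23 = 45.75%
Post-stratified estimate weights by population shares:
  0.34×54.8 + 0.11×48.3 + 0.23×47.1 + 0.32×23 = 42.138%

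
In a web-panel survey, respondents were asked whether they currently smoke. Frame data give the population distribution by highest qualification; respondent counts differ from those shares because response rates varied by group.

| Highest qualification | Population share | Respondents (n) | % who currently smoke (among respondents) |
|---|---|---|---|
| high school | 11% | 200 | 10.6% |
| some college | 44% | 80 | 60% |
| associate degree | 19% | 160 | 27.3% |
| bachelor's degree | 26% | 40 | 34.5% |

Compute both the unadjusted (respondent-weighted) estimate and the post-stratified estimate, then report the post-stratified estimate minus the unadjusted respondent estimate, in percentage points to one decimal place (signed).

+15.3 percentage points

Naive respondent-only estimate (weights = respondent counts):
  (200/480)×10.6 + (80/480)×60 + (160/480)×27.3 + (40/480)×34.5 = 26.3917%
Post-stratifying to population shares instead:
  0.11×10.6 + 0.44×60 + 0.19×27.3 + 0.26×34.5 = 41.723%
Difference = 41.723 − 26.3917 = 15.3313 pp.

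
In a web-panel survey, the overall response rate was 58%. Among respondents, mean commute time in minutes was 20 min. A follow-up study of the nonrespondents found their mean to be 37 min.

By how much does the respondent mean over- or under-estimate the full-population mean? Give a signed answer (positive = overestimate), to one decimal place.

-7.1

Nonresponse fraction = 1 − 0.58 = 0.42.
Bias = (nonresponse fraction) × (respondent mean − nonrespondent mean)
     = 0.42 × (20 − 37) = 0.42 × -17 = -7.14.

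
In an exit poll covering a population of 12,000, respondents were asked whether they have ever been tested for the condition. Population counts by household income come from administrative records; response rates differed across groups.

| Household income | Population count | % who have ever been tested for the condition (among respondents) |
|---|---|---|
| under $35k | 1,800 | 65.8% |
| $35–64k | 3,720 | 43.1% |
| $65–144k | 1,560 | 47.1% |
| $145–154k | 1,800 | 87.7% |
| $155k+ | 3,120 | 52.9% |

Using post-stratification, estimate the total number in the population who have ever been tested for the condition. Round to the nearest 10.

6,750

Apply each group's respondent rate to its population count:
  under $35k: 1,800 × 65.8% = 1184.4
  $35–64k: 3,720 × 43.1% = 1603.32
  $65–144k: 1,560 × 47.1% = 734.76
  $145–154k: 1,800 × 87.7% = 1578.6
  $155k+: 3,120 × 52.9% = 1650.48
Estimated total = 6751.56 → 6,750.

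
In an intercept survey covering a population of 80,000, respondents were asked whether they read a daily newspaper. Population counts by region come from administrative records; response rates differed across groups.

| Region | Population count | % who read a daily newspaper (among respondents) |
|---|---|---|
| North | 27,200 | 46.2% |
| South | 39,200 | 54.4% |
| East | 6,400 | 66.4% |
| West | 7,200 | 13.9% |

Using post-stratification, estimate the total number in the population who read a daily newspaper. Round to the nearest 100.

39,100

Each cell contributes its population count × the respondent rate:
  North: 27,200 × 46.2% = 12566.4
  South: 39,200 × 54.4% = 21324.8
  East: 6,400 × 66.4% = 4249.6
  West: 7,200 × 13.9% = 1000.8
Estimated total = 39141.6 → 39,100.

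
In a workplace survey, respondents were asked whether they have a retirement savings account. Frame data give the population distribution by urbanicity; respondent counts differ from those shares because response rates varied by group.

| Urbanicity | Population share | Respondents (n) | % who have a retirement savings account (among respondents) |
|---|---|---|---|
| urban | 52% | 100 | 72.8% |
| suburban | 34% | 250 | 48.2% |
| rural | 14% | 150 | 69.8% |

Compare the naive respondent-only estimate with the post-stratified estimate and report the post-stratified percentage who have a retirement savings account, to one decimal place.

Unadjusted (pooled respondent) estimate weights by respondent counts:
  (100/500)×72.8 + (250/500)×48.2 + (150/500)×69.8 = 59.6%
Post-stratified estimate weights by population shares:
  0.52×72.8 + 0.34×48.2 + 0.14×69.8 = 64.016%

64.0%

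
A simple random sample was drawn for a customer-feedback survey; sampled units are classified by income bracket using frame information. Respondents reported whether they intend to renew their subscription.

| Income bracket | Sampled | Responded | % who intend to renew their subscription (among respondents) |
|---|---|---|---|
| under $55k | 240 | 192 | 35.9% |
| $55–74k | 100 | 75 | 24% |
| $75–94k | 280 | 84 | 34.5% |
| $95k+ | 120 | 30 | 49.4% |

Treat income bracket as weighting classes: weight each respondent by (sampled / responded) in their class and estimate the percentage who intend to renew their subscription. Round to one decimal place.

36.0%

Class response rates: under $55k 192/240 = 80%, $55–74k 75/100 = 75%, $75–94k 84/280 = 30%, $95k+ 30/120 = 25%.
Weighting each respondent by the inverse class response rate inflates each class back to its sampled size, so the class weight is n_sampled:
  under $55k: 240 × 35.9 = 8616
  $55–74k: 100 × 24 = 2400
  $75–94k: 280 × 34.5 = 9660
  $95k+: 120 × 49.4 = 5928
Adjusted estimate = 26,604 / 740 = 35.9514 → 36.0%.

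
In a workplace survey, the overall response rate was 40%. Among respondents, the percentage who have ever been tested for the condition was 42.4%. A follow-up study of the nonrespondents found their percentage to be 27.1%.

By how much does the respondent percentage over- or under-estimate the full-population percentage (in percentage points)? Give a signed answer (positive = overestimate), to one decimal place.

Nonresponse fraction = 1 − 0.4 = 0.6.
Bias = (nonresponse fraction) × (respondent percentage − nonrespondent percentage)
     = 0.6 × (42.4 − 27.1) = 0.6 × 15.3 = 9.18.

+9.2 percentage points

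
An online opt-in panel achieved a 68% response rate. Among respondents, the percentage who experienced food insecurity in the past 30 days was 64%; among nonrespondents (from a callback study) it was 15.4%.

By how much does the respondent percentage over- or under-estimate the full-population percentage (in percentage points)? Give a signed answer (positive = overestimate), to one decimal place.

Nonresponse fraction = 1 − 0.68 = 0.32.
Bias = (nonresponse fraction) × (respondent percentage − nonrespondent percentage)
     = 0.32 × (64 − 15.4) = 0.32 × 48.6 = 15.552.

+15.6 percentage points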